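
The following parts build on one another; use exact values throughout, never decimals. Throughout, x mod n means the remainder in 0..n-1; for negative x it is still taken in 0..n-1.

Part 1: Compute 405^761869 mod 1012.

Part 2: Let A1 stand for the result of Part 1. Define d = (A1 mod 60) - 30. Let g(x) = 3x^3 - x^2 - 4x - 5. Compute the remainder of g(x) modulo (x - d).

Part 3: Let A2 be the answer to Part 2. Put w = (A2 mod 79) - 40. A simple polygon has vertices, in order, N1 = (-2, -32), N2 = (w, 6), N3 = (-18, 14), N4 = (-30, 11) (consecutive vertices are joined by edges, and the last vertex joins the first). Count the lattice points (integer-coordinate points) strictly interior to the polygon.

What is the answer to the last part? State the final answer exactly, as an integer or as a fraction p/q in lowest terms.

Part 1: squarings mod 1012: 405^1=405, 405^2=81, 405^4=489, 405^8=289, 405^16=537, 405^32=961, 405^64=577, 405^128=993, 405^256=361, 405^512=785, 405^1024=929, 405^2048=817, 405^4096=581, 405^8192=565, 405^16384=445, 405^32768=685, 405^65536=669, 405^131072=257, 405^262144=269, 405^524288=509; 405^761869 = 405^1 * 405^4 * 405^8 * 405^8192 * 405^32768 * 405^65536 * 405^131072 * 405^524288 = 665 (mod 1012); answer 665
Part 2: A1 = 665; d = -25; remainder = value at the root: 3*(-25)^3 - 1*(-25)^2 - 4*(-25)^1 - 5 = (-46875) + (-625) + (100) + (-5) = -47405; answer -47405
Part 3: A2 = -47405; w = 34; cross terms: (-2*6 - 34*-32)=1076, (34*14 - -18*6)=584, (-18*11 - -30*14)=222, (-30*-32 - -2*11)=982; twice the area = |2864| = 2864; area = 1432; boundary points = 2 + 4 + 3 + 1 = 10; strictly interior points = area - boundary/2 + 1 = 1428; answer 1428

1428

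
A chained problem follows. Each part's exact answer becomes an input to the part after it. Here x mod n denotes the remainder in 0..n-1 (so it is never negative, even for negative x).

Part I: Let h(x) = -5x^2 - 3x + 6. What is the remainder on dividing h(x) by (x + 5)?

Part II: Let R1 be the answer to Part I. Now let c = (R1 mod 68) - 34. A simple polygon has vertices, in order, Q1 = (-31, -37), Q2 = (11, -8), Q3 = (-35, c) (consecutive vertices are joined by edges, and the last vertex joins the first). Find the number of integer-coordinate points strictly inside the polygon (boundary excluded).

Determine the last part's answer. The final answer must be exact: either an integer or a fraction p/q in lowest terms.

Part I: remainder = value at the root: -5*(-5)^2 - 3*(-5)^1 + 6 = (-125) + (15) + (6) = -104; answer -104
Part II: R1 = -104; c = -2; cross terms: (-31*-8 - 11*-37)=655, (11*-2 - -35*-8)=-302, (-35*-37 - -31*-2)=1233; twice the area = |1586| = 1586; area = 793; boundary points = 1 + 2 + 1 = 4; strictly interior points = area - boundary/2 + 1 = 792; answer 792

792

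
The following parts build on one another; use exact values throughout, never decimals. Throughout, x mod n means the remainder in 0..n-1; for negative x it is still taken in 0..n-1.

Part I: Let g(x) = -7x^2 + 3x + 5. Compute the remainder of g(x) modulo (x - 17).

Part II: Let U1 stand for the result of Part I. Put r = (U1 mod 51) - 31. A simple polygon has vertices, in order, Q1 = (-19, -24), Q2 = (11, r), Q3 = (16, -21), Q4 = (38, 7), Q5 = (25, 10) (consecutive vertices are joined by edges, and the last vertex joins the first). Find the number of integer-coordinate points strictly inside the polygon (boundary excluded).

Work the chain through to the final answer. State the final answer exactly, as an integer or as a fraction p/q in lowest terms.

517

Part I: remainder = value at the root: -7*(17)^2 + 3*(17)^1 + 5 = (-2023) + (51) + (5) = -1967; answer -1967
Part II: U1 = -1967; r = -9; cross terms: (-19*-9 - 11*-24)=435, (11*-21 - 16*-9)=-87, (16*7 - 38*-21)=910, (38*10 - 25*7)=205, (25*-24 - -19*10)=-410; twice the area = |1053| = 1053; area = 1053/2; boundary points = 15 + 1 + 2 + 1 + 2 = 21; strictly interior points = area - boundary/2 + 1 = 517; answer 517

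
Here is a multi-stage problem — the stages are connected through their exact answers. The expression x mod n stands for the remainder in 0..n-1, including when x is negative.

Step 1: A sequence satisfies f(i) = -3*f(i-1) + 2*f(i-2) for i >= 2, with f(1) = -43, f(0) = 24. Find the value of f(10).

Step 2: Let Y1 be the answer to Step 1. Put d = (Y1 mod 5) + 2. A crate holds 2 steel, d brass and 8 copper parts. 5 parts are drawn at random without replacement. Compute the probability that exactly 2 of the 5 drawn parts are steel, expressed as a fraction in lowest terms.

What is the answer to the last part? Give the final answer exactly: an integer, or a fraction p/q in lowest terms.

Step 1: f(2) = -3*(-43) + 2*(24) = 177; iterating: f(2)=177, f(3)=-617, f(4)=2205, f(5)=-7849, f(6)=27957, f(7)=-99569, f(8)=354621, f(9)=-1263001, f(10)=4498245; answer 4498245
Step 2: Y1 = 4498245; d = 2; total draws C(12,5) = 792; favorable C(2,2)*C(10,3) = 120; P = 5/33; answer 5/33

5/33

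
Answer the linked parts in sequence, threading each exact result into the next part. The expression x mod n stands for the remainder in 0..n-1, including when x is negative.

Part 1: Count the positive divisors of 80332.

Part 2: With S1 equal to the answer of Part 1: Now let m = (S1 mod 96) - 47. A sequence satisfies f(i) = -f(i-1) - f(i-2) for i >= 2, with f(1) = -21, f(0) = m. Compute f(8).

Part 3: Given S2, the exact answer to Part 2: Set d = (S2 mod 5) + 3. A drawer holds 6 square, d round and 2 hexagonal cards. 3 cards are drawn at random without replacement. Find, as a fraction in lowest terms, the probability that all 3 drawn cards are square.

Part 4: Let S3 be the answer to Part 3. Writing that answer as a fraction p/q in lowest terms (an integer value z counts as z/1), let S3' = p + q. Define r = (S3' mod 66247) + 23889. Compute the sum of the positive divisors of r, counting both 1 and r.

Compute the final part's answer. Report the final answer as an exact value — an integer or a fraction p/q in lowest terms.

Part 1: 80332 = 2^2 * 7 * 19 * 151; number of divisors = (2+1) * (1+1) * (1+1) * (1+1) = 24; answer 24
Part 2: S1 = 24; m = -23; f(2) = -1*(-21) - 1*(-23) = 44; iterating: f(2)=44, f(3)=-23, f(4)=-21, f(5)=44, f(6)=-23, f(7)=-21, f(8)=44; answer 44
Part 3: S2 = 44; d = 7; total draws C(15,3) = 455; favorable C(6,3) = 20; P = 4/91; answer 4/91
Part 4: S3 = 4/91; threaded value p + q = 95; r = 23984; 23984 = 2^4 * 1499; sigma = (1 + 2 + 4 + 8 + 16) * (1 + 1499) = 31 * 1500 = 46500; answer 46500

46500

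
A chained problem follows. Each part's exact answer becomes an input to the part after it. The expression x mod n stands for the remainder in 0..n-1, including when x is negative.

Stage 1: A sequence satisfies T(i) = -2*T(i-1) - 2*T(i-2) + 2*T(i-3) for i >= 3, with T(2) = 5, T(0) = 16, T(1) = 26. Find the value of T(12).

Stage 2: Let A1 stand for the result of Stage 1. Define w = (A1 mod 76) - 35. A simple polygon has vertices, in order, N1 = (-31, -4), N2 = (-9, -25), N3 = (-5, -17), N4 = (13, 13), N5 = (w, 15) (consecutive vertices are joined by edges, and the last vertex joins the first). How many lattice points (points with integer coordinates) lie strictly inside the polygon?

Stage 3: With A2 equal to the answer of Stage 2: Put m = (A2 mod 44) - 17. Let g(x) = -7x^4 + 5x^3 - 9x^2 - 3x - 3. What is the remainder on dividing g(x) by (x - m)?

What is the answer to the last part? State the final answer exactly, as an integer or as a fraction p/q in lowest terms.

Stage 1: T(3) = -2*(5) - 2*(26) + 2*(16) = -30; iterating: T(3)=-30, T(4)=102, T(5)=-134, T(6)=4, T(7)=464, T(8)=-1204, T(9)=1488, T(10)=360, T(11)=-6104, T(12)=14464; answer 14464
Stage 2: A1 = 14464; w = -11; cross terms: (-31*-25 - -9*-4)=739, (-9*-17 - -5*-25)=28, (-5*13 - 13*-17)=156, (13*15 - -11*13)=338, (-11*-4 - -31*15)=509; twice the area = |1770| = 1770; area = 885; boundary points = 1 + 4 + 6 + 2 + 1 = 14; strictly interior points = area - boundary/2 + 1 = 879; answer 879
Stage 3: A2 = 879; m = 26; remainder = value at the root: -7*(26)^4 + 5*(26)^3 - 9*(26)^2 - 3*(26)^1 - 3 = (-3198832) + (87880) + (-6084) + (-78) + (-3) = -3117117; answer -3117117

-3117117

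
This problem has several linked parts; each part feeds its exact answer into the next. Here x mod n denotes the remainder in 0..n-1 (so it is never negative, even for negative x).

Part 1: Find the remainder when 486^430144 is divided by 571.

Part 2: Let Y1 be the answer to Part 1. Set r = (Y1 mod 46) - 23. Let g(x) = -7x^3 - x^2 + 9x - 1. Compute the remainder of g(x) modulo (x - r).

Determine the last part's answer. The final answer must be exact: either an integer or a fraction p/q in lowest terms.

Part 1: squarings mod 571: 486^1=486, 486^2=373, 486^4=376, 486^8=339, 486^16=150, 486^32=231, 486^64=258, 486^128=328, 486^256=236, 486^512=309, 486^1024=124, 486^2048=530, 486^4096=539, 486^8192=453, 486^16384=220, 486^32768=436, 486^65536=524, 486^131072=496, 486^262144=486; 486^430144 = 486^64 * 486^4096 * 486^32768 * 486^131072 * 486^262144 = 418 (mod 571); answer 418
Part 2: Y1 = 418; r = -19; remainder = value at the root: -7*(-19)^3 - 1*(-19)^2 + 9*(-19)^1 - 1 = (48013) + (-361) + (-171) + (-1) = 47480; answer 47480

47480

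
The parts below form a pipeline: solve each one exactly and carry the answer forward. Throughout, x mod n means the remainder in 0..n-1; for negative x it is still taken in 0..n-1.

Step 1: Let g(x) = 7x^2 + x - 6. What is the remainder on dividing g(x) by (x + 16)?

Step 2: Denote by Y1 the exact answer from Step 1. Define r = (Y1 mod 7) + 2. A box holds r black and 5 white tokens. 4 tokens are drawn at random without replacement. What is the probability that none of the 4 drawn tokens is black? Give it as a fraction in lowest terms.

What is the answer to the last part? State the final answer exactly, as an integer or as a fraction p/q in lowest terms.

Step 1: remainder = value at the root: 7*(-16)^2 + 1*(-16)^1 - 6 = (1792) + (-16) + (-6) = 1770; answer 1770
Step 2: Y1 = 1770; r = 8; total draws C(13,4) = 715; favorable C(5,4) = 5; P = 1/143; answer 1/143

1/143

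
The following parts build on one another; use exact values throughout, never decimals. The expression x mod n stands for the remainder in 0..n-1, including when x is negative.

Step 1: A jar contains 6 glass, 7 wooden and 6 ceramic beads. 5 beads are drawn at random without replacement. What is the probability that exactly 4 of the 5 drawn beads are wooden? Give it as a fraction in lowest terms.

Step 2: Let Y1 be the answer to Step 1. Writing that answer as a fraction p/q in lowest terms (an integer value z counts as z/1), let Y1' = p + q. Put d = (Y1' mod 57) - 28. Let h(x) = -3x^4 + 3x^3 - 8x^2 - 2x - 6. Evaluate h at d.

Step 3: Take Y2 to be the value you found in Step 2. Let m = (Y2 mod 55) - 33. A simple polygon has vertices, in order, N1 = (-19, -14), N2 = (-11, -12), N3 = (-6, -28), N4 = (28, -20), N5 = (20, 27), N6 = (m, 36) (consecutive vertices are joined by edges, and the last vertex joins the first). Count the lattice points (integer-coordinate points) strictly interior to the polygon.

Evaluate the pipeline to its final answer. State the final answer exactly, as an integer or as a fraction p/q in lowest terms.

Step 1: total draws C(19,5) = 11628; favorable C(7,4)*C(12,1) = 420; P = 35/969; answer 35/969
Step 2: Y1 = 35/969; threaded value p + q = 1004; d = 7; -3*(7)^4 + 3*(7)^3 - 8*(7)^2 - 2*(7)^1 - 6 = (-7203) + (1029) + (-392) + (-14) + (-6) = -6586; answer -6586
Step 3: Y2 = -6586; m = -19; cross terms: (-19*-12 - -11*-14)=74, (-11*-28 - -6*-12)=236, (-6*-20 - 28*-28)=904, (28*27 - 20*-20)=1156, (20*36 - -19*27)=1233, (-19*-14 - -19*36)=950; twice the area = |4553| = 4553; area = 4553/2; boundary points = 2 + 1 + 2 + 1 + 3 + 50 = 59; strictly interior points = area - boundary/2 + 1 = 2248; answer 2248

2248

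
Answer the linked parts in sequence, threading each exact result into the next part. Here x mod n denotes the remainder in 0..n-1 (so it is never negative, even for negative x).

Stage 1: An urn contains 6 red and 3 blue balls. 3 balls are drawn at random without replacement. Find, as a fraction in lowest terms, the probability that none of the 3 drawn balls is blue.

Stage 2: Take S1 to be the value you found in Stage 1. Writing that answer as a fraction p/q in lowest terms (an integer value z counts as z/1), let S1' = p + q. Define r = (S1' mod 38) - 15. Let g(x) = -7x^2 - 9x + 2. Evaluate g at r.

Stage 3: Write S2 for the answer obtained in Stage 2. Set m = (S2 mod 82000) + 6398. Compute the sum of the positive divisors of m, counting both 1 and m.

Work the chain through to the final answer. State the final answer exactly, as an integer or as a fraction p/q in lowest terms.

133200

Stage 1: total draws C(9,3) = 84; favorable C(6,3) = 20; P = 5/21; answer 5/21
Stage 2: S1 = 5/21; threaded value p + q = 26; r = 11; -7*(11)^2 - 9*(11)^1 + 2 = (-847) + (-99) + (2) = -944; answer -944
Stage 3: S2 = -944; m = 87454; 87454 = 2 * 73 * 599; sigma = (1 + 2) * (1 + 73) * (1 + 599) = 3 * 74 * 600 = 133200; answer 133200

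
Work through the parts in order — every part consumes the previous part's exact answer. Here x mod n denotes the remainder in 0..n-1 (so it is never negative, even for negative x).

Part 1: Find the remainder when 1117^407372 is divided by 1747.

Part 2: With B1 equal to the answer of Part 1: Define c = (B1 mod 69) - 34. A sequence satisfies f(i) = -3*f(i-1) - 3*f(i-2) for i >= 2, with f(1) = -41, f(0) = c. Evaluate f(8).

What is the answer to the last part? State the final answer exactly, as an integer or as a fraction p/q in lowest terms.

-4860

Part 1: squarings mod 1747: 1117^1=1117, 1117^2=331, 1117^4=1247, 1117^8=179, 1117^16=595, 1117^32=1131, 1117^64=357, 1117^128=1665, 1117^256=1483, 1117^512=1563, 1117^1024=663, 1117^2048=1072, 1117^4096=1405, 1117^8192=1662, 1117^16384=237, 1117^32768=265, 1117^65536=345, 1117^131072=229, 1117^262144=31; 1117^407372 = 1117^4 * 1117^8 * 1117^64 * 1117^256 * 1117^512 * 1117^1024 * 1117^4096 * 1117^8192 * 1117^131072 * 1117^262144 = 1740 (mod 1747); answer 1740
Part 2: B1 = 1740; c = -19; f(2) = -3*(-41) - 3*(-19) = 180; iterating: f(2)=180, f(3)=-417, f(4)=711, f(5)=-882, f(6)=513, f(7)=1107, f(8)=-4860; answer -4860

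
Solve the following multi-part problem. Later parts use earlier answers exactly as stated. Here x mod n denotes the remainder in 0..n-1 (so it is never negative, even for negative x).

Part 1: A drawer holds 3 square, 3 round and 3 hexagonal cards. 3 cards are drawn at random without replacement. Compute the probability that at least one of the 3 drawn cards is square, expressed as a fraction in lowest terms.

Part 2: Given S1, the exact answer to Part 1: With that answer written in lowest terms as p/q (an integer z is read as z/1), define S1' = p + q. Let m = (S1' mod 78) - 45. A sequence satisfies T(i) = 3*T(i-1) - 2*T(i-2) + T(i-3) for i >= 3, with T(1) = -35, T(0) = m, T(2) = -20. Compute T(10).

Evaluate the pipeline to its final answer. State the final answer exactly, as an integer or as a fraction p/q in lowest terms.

Part 1: total draws C(9,3) = 84; complement C(6,3) = 20; favorable 84 - 20 = 64; P = 16/21; answer 16/21
Part 2: S1 = 16/21; threaded value p + q = 37; m = -8; T(3) = 3*(-20) - 2*(-35) + 1*(-8) = 2; iterating: T(3)=2, T(4)=11, T(5)=9, T(6)=7, T(7)=14, T(8)=37, T(9)=90, T(10)=210; answer 210

210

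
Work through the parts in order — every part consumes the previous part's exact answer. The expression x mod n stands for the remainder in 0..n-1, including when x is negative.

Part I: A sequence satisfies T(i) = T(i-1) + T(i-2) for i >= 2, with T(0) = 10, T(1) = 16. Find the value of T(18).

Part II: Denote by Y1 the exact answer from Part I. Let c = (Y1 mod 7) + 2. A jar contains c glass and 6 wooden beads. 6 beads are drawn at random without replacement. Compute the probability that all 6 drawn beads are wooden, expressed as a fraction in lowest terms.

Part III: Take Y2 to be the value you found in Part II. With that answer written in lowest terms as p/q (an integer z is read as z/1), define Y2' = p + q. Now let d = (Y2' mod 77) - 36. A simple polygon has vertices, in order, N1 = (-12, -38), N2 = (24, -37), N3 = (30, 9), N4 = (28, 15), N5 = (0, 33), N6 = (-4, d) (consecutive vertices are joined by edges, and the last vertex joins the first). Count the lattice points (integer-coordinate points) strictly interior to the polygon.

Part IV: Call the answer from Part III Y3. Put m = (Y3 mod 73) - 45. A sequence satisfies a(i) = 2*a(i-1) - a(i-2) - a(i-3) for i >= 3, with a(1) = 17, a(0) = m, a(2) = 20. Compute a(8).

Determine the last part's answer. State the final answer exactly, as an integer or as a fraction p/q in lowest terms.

Part I: T(2) = 1*(16) + 1*(10) = 26; iterating: T(2)=26, T(3)=42, T(4)=68, T(5)=110, T(6)=178, T(7)=288, T(8)=466, T(9)=754, T(10)=1220, T(11)=1974, T(12)=3194, T(13)=5168, T(14)=8362, T(15)=13530, T(16)=21892, T(17)=35422, T(18)=57314; answer 57314
Part II: Y1 = 57314; c = 7; total draws C(13,6) = 1716; favorable C(6,6) = 1; P = 1/1716; answer 1/1716
Part III: Y2 = 1/1716; threaded value p + q = 1717; d = -13; cross terms: (-12*-37 - 24*-38)=1356, (24*9 - 30*-37)=1326, (30*15 - 28*9)=198, (28*33 - 0*15)=924, (0*-13 - -4*33)=132, (-4*-38 - -12*-13)=-4; twice the area = |3932| = 3932; area = 1966; boundary points = 1 + 2 + 2 + 2 + 2 + 1 = 10; strictly interior points = area - boundary/2 + 1 = 1962; answer 1962
Part IV: Y3 = 1962; m = 19; a(3) = 2*(20) - 1*(17) - 1*(19) = 4; iterating: a(3)=4, a(4)=-29, a(5)=-82, a(6)=-139, a(7)=-167, a(8)=-113; answer -113

-113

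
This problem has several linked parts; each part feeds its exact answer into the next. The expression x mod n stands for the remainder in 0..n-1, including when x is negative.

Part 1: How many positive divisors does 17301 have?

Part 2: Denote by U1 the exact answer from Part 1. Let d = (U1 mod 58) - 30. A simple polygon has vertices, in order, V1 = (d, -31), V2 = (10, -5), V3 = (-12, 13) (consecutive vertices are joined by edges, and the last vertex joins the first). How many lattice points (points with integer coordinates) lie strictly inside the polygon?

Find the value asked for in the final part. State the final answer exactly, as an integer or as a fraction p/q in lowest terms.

Part 1: 17301 = 3 * 73 * 79; number of divisors = (1+1) * (1+1) * (1+1) = 8; answer 8
Part 2: U1 = 8; d = -22; cross terms: (-22*-5 - 10*-31)=420, (10*13 - -12*-5)=70, (-12*-31 - -22*13)=658; twice the area = |1148| = 1148; area = 574; boundary points = 2 + 2 + 2 = 6; strictly interior points = area - boundary/2 + 1 = 572; answer 572

572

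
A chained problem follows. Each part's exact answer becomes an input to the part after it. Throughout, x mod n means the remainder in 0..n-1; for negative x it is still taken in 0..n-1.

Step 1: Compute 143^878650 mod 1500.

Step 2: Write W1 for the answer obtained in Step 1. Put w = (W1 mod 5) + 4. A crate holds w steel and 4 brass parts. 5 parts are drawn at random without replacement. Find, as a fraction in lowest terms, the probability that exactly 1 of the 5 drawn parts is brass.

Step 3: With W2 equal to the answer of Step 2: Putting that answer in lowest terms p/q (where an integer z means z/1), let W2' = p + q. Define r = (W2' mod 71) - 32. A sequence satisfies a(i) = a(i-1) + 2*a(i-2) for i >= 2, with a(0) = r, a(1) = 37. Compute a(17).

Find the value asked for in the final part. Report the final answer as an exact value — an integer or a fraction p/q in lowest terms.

Step 1: squarings mod 1500: 143^1=143, 143^2=949, 143^4=601, 143^8=1201, 143^16=901, 143^32=301, 143^64=601, 143^128=1201, 143^256=901, 143^512=301, 143^1024=601, 143^2048=1201, 143^4096=901, 143^8192=301, 143^16384=601, 143^32768=1201, 143^65536=901, 143^131072=301, 143^262144=601, 143^524288=1201; 143^878650 = 143^2 * 143^8 * 143^16 * 143^32 * 143^2048 * 143^8192 * 143^16384 * 143^65536 * 143^262144 * 143^524288 = 1249 (mod 1500); answer 1249
Step 2: W1 = 1249; w = 8; total draws C(12,5) = 792; favorable C(4,1)*C(8,4) = 280; P = 35/99; answer 35/99
Step 3: W2 = 35/99; threaded value p + q = 134; r = 31; a(2) = 1*(37) + 2*(31) = 99; iterating: a(2)=99, a(3)=173, a(4)=371, a(5)=717, a(6)=1459, a(7)=2893, a(8)=5811, a(9)=11597, a(10)=23219, a(11)=46413, a(12)=92851, a(13)=185677, a(14)=371379, a(15)=742733, a(16)=1485491, a(17)=2970957; answer 2970957

2970957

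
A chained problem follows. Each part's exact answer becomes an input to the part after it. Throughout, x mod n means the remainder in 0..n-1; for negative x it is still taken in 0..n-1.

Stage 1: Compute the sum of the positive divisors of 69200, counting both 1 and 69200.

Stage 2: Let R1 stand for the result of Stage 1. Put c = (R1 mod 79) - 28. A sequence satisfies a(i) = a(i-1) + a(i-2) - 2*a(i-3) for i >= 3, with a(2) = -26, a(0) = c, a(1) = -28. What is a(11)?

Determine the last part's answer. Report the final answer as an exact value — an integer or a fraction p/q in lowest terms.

222

Stage 1: 69200 = 2^4 * 5^2 * 173; sigma = (1 + 2 + 4 + 8 + 16) * (1 + 5 + 25) * (1 + 173) = 31 * 31 * 174 = 167214; answer 167214
Stage 2: R1 = 167214; c = 22; a(3) = 1*(-26) + 1*(-28) - 2*(22) = -98; iterating: a(3)=-98, a(4)=-68, a(5)=-114, a(6)=14, a(7)=36, a(8)=278, a(9)=286, a(10)=492, a(11)=222; answer 222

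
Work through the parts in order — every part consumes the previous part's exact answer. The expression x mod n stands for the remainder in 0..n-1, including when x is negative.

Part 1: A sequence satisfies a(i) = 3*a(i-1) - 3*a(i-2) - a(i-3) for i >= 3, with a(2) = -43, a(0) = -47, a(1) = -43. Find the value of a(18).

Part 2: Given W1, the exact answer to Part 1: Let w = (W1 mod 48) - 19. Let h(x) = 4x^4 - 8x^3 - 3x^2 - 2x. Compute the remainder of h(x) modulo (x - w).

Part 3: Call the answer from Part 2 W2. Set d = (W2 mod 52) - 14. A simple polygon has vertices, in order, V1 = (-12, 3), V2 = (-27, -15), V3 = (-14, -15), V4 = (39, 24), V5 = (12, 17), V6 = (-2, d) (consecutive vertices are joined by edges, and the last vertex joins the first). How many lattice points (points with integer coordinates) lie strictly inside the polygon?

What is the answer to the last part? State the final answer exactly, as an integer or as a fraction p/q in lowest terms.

662

Part 1: a(3) = 3*(-43) - 3*(-43) - 1*(-47) = 47; iterating: a(3)=47, a(4)=313, a(5)=841, a(6)=1537, a(7)=1775, a(8)=-127, a(9)=-7243, a(10)=-23123, a(11)=-47513, a(12)=-65927, a(13)=-32119, a(14)=148937, a(15)=609095, a(16)=1412593, a(17)=2261557, a(18)=1937797; answer 1937797
Part 2: W1 = 1937797; w = 18; remainder = value at the root: 4*(18)^4 - 8*(18)^3 - 3*(18)^2 - 2*(18)^1 = (419904) + (-46656) + (-972) + (-36) = 372240; answer 372240
Part 3: W2 = 372240; d = 10; cross terms: (-12*-15 - -27*3)=261, (-27*-15 - -14*-15)=195, (-14*24 - 39*-15)=249, (39*17 - 12*24)=375, (12*10 - -2*17)=154, (-2*3 - -12*10)=114; twice the area = |1348| = 1348; area = 674; boundary points = 3 + 13 + 1 + 1 + 7 + 1 = 26; strictly interior points = area - boundary/2 + 1 = 662; answer 662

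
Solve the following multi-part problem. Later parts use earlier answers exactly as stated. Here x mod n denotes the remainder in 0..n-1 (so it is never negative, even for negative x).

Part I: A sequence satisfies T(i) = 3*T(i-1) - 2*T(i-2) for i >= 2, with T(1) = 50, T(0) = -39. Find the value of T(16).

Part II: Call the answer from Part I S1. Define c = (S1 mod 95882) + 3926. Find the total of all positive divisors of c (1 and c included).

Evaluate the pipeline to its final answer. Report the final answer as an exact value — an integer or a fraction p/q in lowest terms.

132720

Part I: T(2) = 3*(50) - 2*(-39) = 228; iterating: T(2)=228, T(3)=584, T(4)=1296, T(5)=2720, T(6)=5568, T(7)=11264, T(8)=22656, T(9)=45440, T(10)=91008, T(11)=182144, T(12)=364416, T(13)=728960, T(14)=1458048, T(15)=2916224, T(16)=5832576; answer 5832576
Part II: S1 = 5832576; c = 83582; 83582 = 2 * 23^2 * 79; sigma = (1 + 2) * (1 + 23 + 529) * (1 + 79) = 3 * 553 * 80 = 132720; answer 132720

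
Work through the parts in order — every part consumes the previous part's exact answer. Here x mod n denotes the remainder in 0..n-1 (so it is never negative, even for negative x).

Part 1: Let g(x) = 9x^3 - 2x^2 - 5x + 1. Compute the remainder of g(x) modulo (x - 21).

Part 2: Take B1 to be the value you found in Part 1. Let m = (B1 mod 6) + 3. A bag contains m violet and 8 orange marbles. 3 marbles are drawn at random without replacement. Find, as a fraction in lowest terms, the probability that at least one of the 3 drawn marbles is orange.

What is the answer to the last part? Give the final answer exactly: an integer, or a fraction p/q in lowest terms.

54/55

Part 1: remainder = value at the root: 9*(21)^3 - 2*(21)^2 - 5*(21)^1 + 1 = (83349) + (-882) + (-105) + (1) = 82363; answer 82363
Part 2: B1 = 82363; m = 4; total draws C(12,3) = 220; complement C(4,3) = 4; favorable 220 - 4 = 216; P = 54/55; answer 54/55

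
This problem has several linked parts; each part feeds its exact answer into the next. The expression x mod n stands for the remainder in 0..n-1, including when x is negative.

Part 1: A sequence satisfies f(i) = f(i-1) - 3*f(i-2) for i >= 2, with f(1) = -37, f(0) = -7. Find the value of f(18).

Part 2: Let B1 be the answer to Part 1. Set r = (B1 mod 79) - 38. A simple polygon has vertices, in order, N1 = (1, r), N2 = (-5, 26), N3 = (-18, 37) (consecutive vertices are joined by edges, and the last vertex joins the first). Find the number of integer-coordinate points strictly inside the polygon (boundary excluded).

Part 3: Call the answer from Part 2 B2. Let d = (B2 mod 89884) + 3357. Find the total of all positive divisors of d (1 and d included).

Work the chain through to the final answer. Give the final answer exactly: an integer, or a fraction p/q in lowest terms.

Part 1: f(2) = 1*(-37) - 3*(-7) = -16; iterating: f(2)=-16, f(3)=95, f(4)=143, f(5)=-142, f(6)=-571, f(7)=-145, f(8)=1568, f(9)=2003, f(10)=-2701, f(11)=-8710, f(12)=-607, f(13)=25523, f(14)=27344, f(15)=-49225, f(16)=-131257, f(17)=16418, f(18)=410189; answer 410189
Part 2: B1 = 410189; r = -17; cross terms: (1*26 - -5*-17)=-59, (-5*37 - -18*26)=283, (-18*-17 - 1*37)=269; twice the area = |493| = 493; area = 493/2; boundary points = 1 + 1 + 1 = 3; strictly interior points = area - boundary/2 + 1 = 246; answer 246
Part 3: B2 = 246; d = 3603; 3603 = 3 * 1201; sigma = (1 + 3) * (1 + 1201) = 4 * 1202 = 4808; answer 4808

4808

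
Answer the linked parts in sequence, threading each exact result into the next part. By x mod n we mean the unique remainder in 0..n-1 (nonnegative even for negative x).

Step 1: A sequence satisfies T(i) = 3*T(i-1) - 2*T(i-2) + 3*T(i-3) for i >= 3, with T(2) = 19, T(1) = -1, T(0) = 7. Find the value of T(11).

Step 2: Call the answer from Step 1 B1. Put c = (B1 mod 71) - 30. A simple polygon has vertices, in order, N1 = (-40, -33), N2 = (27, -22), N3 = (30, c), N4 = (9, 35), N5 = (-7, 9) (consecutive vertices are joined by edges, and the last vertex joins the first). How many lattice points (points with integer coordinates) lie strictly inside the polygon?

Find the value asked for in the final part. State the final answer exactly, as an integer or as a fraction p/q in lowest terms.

2178

Step 1: T(3) = 3*(19) - 2*(-1) + 3*(7) = 80; iterating: T(3)=80, T(4)=199, T(5)=494, T(6)=1324, T(7)=3581, T(8)=9577, T(9)=25541, T(10)=68212, T(11)=182285; answer 182285
Step 2: B1 = 182285; c = -2; cross terms: (-40*-22 - 27*-33)=1771, (27*-2 - 30*-22)=606, (30*35 - 9*-2)=1068, (9*9 - -7*35)=326, (-7*-33 - -40*9)=591; twice the area = |4362| = 4362; area = 2181; boundary points = 1 + 1 + 1 + 2 + 3 = 8; strictly interior points = area - boundary/2 + 1 = 2178; answer 2178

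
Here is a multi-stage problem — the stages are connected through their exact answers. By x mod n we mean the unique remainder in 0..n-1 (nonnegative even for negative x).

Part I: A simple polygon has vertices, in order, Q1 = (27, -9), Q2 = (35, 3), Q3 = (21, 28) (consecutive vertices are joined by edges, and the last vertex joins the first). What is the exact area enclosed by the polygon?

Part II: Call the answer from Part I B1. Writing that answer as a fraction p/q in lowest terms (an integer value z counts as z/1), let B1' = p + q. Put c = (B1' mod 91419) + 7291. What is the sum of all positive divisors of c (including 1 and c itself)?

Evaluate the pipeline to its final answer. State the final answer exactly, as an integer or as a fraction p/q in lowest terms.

Part I: cross terms: (27*3 - 35*-9)=396, (35*28 - 21*3)=917, (21*-9 - 27*28)=-945; twice the area = |368| = 368; area = 184; answer 184
Part II: B1 = 184; threaded value p + q = 185; c = 7476; 7476 = 2^2 * 3 * 7 * 89; sigma = (1 + 2 + 4) * (1 + 3) * (1 + 7) * (1 + 89) = 7 * 4 * 8 * 90 = 20160; answer 20160

20160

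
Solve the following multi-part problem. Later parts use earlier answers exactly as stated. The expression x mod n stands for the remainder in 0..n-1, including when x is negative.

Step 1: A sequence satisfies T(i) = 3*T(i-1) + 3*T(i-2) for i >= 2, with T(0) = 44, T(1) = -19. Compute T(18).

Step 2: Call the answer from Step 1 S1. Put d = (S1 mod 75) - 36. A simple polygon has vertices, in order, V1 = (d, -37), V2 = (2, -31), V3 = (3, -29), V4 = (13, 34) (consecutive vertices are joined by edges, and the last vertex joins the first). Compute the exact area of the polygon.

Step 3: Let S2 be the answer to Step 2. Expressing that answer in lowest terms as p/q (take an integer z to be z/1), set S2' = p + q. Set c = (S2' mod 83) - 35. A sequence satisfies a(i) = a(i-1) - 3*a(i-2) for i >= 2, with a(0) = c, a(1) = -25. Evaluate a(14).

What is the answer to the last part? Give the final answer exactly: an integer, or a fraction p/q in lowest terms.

Step 1: T(2) = 3*(-19) + 3*(44) = 75; iterating: T(2)=75, T(3)=168, T(4)=729, T(5)=2691, T(6)=10260, T(7)=38853, T(8)=147339, T(9)=558576, T(10)=2117745, T(11)=8028963, T(12)=30440124, T(13)=115407261, T(14)=437542155, T(15)=1658848248, T(16)=6289171209, T(17)=23844058371, T(18)=90399688740; answer 90399688740
Step 2: S1 = 90399688740; d = -21; cross terms: (-21*-31 - 2*-37)=725, (2*-29 - 3*-31)=35, (3*34 - 13*-29)=479, (13*-37 - -21*34)=233; twice the area = |1472| = 1472; area = 736; answer 736
Step 3: S2 = 736; threaded value p + q = 737; c = 38; a(2) = 1*(-25) - 3*(38) = -139; iterating: a(2)=-139, a(3)=-64, a(4)=353, a(5)=545, a(6)=-514, a(7)=-2149, a(8)=-607, a(9)=5840, a(10)=7661, a(11)=-9859, a(12)=-32842, a(13)=-3265, a(14)=95261; answer 95261

95261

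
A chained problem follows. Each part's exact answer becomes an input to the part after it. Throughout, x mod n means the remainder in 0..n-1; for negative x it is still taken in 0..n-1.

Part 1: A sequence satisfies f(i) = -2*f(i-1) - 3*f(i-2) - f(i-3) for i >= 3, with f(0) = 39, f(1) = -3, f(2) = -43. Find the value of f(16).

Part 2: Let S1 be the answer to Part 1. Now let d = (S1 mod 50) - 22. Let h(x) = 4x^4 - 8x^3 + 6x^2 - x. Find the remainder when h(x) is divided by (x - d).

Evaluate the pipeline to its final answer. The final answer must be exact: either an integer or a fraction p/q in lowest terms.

Part 1: f(3) = -2*(-43) - 3*(-3) - 1*(39) = 56; iterating: f(3)=56, f(4)=20, f(5)=-165, f(6)=214, f(7)=47, f(8)=-571, f(9)=787, f(10)=92, f(11)=-1974, f(12)=2885, f(13)=60, f(14)=-6801, f(15)=10537, f(16)=-731; answer -731
Part 2: S1 = -731; d = -3; remainder = value at the root: 4*(-3)^4 - 8*(-3)^3 + 6*(-3)^2 - 1*(-3)^1 = (324) + (216) + (54) + (3) = 597; answer 597

597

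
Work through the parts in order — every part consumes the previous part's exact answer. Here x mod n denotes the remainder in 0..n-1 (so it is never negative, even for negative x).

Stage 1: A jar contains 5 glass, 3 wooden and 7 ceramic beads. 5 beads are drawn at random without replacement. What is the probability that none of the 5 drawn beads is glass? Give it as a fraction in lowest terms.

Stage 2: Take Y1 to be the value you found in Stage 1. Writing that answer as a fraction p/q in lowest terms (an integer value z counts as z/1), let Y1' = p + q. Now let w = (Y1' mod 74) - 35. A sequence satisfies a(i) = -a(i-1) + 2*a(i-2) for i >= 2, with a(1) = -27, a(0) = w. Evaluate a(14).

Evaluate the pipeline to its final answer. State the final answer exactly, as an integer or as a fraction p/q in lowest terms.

-5489

Stage 1: total draws C(15,5) = 3003; favorable C(10,5) = 252; P = 12/143; answer 12/143
Stage 2: Y1 = 12/143; threaded value p + q = 155; w = -28; a(2) = -1*(-27) + 2*(-28) = -29; iterating: a(2)=-29, a(3)=-25, a(4)=-33, a(5)=-17, a(6)=-49, a(7)=15, a(8)=-113, a(9)=143, a(10)=-369, a(11)=655, a(12)=-1393, a(13)=2703, a(14)=-5489; answer -5489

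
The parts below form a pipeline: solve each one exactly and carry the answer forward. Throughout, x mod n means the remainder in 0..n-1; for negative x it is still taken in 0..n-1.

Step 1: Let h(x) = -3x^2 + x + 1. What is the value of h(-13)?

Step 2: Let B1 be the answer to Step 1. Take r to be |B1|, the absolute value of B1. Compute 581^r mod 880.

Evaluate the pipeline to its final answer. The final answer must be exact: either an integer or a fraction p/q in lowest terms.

Step 1: -3*(-13)^2 + 1*(-13)^1 + 1 = (-507) + (-13) + (1) = -519; answer -519
Step 2: B1 = -519; r = 519; squarings mod 880: 581^1=581, 581^2=521, 581^4=401, 581^8=641, 581^16=801, 581^32=81, 581^64=401, 581^128=641, 581^256=801, 581^512=81; 581^519 = 581^1 * 581^2 * 581^4 * 581^512 = 621 (mod 880); answer 621

621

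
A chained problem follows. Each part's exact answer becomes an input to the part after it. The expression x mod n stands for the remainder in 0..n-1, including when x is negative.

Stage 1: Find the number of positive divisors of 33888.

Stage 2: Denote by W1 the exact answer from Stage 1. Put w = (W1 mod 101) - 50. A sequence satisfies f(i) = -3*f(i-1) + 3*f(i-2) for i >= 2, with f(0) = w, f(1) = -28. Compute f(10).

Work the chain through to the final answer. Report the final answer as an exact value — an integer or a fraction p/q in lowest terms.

Stage 1: 33888 = 2^5 * 3 * 353; number of divisors = (5+1) * (1+1) * (1+1) = 24; answer 24
Stage 2: W1 = 24; w = -26; f(2) = -3*(-28) + 3*(-26) = 6; iterating: f(2)=6, f(3)=-102, f(4)=324, f(5)=-1278, f(6)=4806, f(7)=-18252, f(8)=69174, f(9)=-262278, f(10)=994356; answer 994356

994356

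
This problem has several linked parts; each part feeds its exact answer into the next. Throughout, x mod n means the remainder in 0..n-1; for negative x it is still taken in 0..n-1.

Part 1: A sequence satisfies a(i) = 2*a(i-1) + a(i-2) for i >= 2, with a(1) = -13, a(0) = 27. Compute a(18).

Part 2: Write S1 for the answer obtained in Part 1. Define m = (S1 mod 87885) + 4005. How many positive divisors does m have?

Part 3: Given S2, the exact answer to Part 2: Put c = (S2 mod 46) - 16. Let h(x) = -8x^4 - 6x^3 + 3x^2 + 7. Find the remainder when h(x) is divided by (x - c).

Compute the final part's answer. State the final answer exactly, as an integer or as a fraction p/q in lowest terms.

Part 1: a(2) = 2*(-13) + 1*(27) = 1; iterating: a(2)=1, a(3)=-11, a(4)=-21, a(5)=-53, a(6)=-127, a(7)=-307, a(8)=-741, a(9)=-1789, a(10)=-4319, a(11)=-10427, a(12)=-25173, a(13)=-60773, a(14)=-146719, a(15)=-354211, a(16)=-855141, a(17)=-2064493, a(18)=-4984127; answer -4984127
Part 2: S1 = -4984127; m = 29323; 29323 = 7 * 59 * 71; number of divisors = (1+1) * (1+1) * (1+1) = 8; answer 8
Part 3: S2 = 8; c = -8; remainder = value at the root: -8*(-8)^4 - 6*(-8)^3 + 3*(-8)^2 + 7 = (-32768) + (3072) + (192) + (7) = -29497; answer -29497

-29497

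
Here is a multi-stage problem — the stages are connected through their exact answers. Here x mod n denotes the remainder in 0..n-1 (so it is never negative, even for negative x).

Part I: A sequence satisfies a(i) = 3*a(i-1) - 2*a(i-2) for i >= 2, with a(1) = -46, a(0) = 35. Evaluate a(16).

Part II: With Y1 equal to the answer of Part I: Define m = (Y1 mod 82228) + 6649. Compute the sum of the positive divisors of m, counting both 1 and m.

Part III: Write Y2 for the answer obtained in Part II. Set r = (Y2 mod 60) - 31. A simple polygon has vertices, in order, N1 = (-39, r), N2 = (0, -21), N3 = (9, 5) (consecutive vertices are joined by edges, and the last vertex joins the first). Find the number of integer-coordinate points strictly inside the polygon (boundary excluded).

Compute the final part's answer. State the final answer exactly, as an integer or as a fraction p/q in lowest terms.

Part I: a(2) = 3*(-46) - 2*(35) = -208; iterating: a(2)=-208, a(3)=-532, a(4)=-1180, a(5)=-2476, a(6)=-5068, a(7)=-10252, a(8)=-20620, a(9)=-41356, a(10)=-82828, a(11)=-165772, a(12)=-331660, a(13)=-663436, a(14)=-1326988, a(15)=-2654092, a(16)=-5308300; answer -5308300
Part II: Y1 = -5308300; m = 43169; 43169 = 7^2 * 881; sigma = (1 + 7 + 49) * (1 + 881) = 57 * 882 = 50274; answer 50274
Part III: Y2 = 50274; r = 23; cross terms: (-39*-21 - 0*23)=819, (0*5 - 9*-21)=189, (9*23 - -39*5)=402; twice the area = |1410| = 1410; area = 705; boundary points = 1 + 1 + 6 = 8; strictly interior points = area - boundary/2 + 1 = 702; answer 702

702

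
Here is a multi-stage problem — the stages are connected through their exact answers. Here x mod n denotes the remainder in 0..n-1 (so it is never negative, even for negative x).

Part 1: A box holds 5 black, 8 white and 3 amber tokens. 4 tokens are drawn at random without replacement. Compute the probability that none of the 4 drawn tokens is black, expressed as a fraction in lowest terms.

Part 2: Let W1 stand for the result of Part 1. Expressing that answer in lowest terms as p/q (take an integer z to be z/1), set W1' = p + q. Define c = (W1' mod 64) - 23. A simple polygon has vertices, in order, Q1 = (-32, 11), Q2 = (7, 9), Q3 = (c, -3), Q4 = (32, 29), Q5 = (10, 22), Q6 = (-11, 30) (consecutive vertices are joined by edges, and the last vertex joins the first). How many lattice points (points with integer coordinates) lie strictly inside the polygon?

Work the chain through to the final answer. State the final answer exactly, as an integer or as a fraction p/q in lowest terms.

Part 1: total draws C(16,4) = 1820; favorable C(11,4) = 330; P = 33/182; answer 33/182
Part 2: W1 = 33/182; threaded value p + q = 215; c = 0; cross terms: (-32*9 - 7*11)=-365, (7*-3 - 0*9)=-21, (0*29 - 32*-3)=96, (32*22 - 10*29)=414, (10*30 - -11*22)=542, (-11*11 - -32*30)=839; twice the area = |1505| = 1505; area = 1505/2; boundary points = 1 + 1 + 32 + 1 + 1 + 1 = 37; strictly interior points = area - boundary/2 + 1 = 735; answer 735

735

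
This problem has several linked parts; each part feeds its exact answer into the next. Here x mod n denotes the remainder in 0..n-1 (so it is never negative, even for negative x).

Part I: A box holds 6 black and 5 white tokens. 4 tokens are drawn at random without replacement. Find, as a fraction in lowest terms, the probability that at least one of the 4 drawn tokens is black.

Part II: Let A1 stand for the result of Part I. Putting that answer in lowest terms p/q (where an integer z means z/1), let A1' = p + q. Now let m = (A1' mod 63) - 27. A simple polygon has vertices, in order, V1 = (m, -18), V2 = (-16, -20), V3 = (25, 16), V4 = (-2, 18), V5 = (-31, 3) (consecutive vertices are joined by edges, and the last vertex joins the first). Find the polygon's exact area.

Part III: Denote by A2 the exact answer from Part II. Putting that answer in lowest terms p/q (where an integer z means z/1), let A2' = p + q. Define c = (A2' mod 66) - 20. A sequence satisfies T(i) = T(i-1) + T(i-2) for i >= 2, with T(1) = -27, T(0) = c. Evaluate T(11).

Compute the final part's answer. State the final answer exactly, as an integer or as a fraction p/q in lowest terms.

Part I: total draws C(11,4) = 330; complement C(5,4) = 5; favorable 330 - 5 = 325; P = 65/66; answer 65/66
Part II: A1 = 65/66; threaded value p + q = 131; m = -22; cross terms: (-22*-20 - -16*-18)=152, (-16*16 - 25*-20)=244, (25*18 - -2*16)=482, (-2*3 - -31*18)=552, (-31*-18 - -22*3)=624; twice the area = |2054| = 2054; area = 1027; answer 1027
Part III: A2 = 1027; threaded value p + q = 1028; c = 18; T(2) = 1*(-27) + 1*(18) = -9; iterating: T(2)=-9, T(3)=-36, T(4)=-45, T(5)=-81, T(6)=-126, T(7)=-207, T(8)=-333, T(9)=-540, T(10)=-873, T(11)=-1413; answer -1413

-1413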